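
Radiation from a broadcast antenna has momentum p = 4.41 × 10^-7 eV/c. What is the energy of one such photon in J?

Take c = 2.99792458 × 10^8 m/s, 1 eV = 1.602176634 × 10^-19 J.
First convert: p = 4.41 × 10^-7 eV/c = 2.3568 × 10^-34 kg·m/s.
Since E = pc for a photon, E = 7.066 × 10^-26 J.
So E ≈ 7.07 × 10^-26 J.

7.07 × 10^-26 J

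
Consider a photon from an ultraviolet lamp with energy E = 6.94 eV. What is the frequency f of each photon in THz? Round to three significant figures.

1680 THz

(h = 6.62607015e-34 J·s, 1 eV = 1.602176634e-19 J.)
In SI units: E = 6.94 eV = 1.1119e-18 J.
Since f = E/h for a photon, f = 1.678e15 Hz.
Converting to THz: f = 1678 THz ≈ 1680 THz.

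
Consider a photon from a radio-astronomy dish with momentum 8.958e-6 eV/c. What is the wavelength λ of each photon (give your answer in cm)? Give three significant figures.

Convert to SI: p = 8.958e-6 eV/c = 4.7874e-33 kg·m/s.
The photon relation is λ = h/p, giving λ = 0.1384 m.
Converting to cm: λ = 13.84 cm ≈ 13.8 cm.

13.8 cm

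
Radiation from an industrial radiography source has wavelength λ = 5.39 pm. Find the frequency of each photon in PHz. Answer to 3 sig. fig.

Take c = 2.99792458 × 10^8 m/s.
In SI units: λ = 5.39 pm = 5.39 × 10^-12 m.
For a photon f = c/λ, so f = 5.562 × 10^19 Hz.
Converting to PHz: f = 55620 PHz ≈ 5.56 × 10^4 PHz.

5.56 × 10^4 PHz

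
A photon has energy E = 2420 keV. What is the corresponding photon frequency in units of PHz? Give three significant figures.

Take h = 6.62607015e-34 J·s, 1 eV = 1.602176634e-19 J.
First convert: E = 2420 keV = 3.8773e-13 J.
The photon relation is f = E/h, giving f = 5.852e20 Hz.
Converting to PHz: f = 585200 PHz ≈ 5.85e5 PHz.

5.85e5 PHz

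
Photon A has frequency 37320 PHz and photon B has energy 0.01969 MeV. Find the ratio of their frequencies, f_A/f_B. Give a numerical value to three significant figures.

f_A = 3.732 × 10^19 Hz (from frequency = 37320 PHz, via f given directly).
f_B = 4.761 × 10^18 Hz (from energy = 0.01969 MeV, via f = E/h).
Ratio = 3.732 × 10^19 / 4.761 × 10^18 = 7.84.

7.84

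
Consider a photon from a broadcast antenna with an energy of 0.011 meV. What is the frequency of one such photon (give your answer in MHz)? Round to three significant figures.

2660 MHz

(h = 6.62607015 × 10^-34 J·s, 1 eV = 1.602176634 × 10^-19 J.)
First convert: E = 0.011 meV = 1.7624 × 10^-24 J.
Since f = E/h for a photon, f = 2.660 × 10^9 Hz.
Converting to MHz: f = 2660 MHz ≈ 2660 MHz.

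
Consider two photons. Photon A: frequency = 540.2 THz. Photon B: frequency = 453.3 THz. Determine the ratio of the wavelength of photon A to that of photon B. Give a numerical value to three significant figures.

λ_A = 5.550·10^-7 m (from frequency = 540.2 THz, via λ = c/f).
λ_B = 6.614·10^-7 m (from frequency = 453.3 THz, via λ = c/f).
Ratio = 5.550·10^-7 / 6.614·10^-7 = 0.839.

0.839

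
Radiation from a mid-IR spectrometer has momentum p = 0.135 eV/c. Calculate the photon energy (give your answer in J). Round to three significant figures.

2.16e-20 J

In SI units: p = 0.135 eV/c = 7.2148e-29 kg·m/s.
For a photon E = pc, so E = 2.163e-20 J.
So E ≈ 2.16e-20 J.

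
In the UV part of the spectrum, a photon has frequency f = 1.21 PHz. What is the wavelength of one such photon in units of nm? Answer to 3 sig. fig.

First convert: f = 1.21 PHz = 1.21e15 Hz.
Since λ = c/f for a photon, λ = 2.478e-7 m.
Converting to nm: λ = 247.8 nm ≈ 248 nm.

248 nm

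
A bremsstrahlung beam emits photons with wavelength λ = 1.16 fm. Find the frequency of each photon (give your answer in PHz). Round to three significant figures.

First convert: λ = 1.16 fm = 1.16e-15 m.
Since f = c/λ for a photon, f = 2.584e23 Hz.
Converting to PHz: f = 2.584e8 PHz ≈ 2.58e8 PHz.

2.58e8 PHz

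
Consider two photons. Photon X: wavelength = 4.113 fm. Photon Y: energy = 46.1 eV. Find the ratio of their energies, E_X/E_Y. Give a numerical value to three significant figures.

E_X = 4.830e-11 J (from wavelength = 4.113 fm, via E = hc/λ).
E_Y = 7.386e-18 J (from energy = 46.1 eV, via E given directly).
Ratio = 4.830e-11 / 7.386e-18 = 6.54e6.

6.54e6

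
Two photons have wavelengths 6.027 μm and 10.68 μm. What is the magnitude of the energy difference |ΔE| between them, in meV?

89.6 meV

Using E = hc/λ: E₁ = 3.2959e-20 J, E₂ = 1.8600e-20 J.
|ΔE| = |3.2959e-20 − 1.8600e-20| = 1.44e-20 J = 89.6 meV.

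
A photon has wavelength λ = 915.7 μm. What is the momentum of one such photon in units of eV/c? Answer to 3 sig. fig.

1.35·10^-3 eV/c

First convert: λ = 915.7 μm = 9.157·10^-4 m.
The photon relation is p = h/λ, giving p = 7.236·10^-31 kg·m/s.
Converting to eV/c: p = 0.001354 eV/c ≈ 1.35·10^-3 eV/c.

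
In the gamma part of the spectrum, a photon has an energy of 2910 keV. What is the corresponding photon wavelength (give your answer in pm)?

0.426 pm

Take h = 6.62607015·10^-34 J·s, c = 2.99792458·10^8 m/s, 1 eV = 1.602176634·10^-19 J.
First convert: E = 2910 keV = 4.6623·10^-13 J.
Apply λ = hc/E: λ = 4.261·10^-13 m.
Converting to pm: λ = 0.4261 pm ≈ 0.426 pm.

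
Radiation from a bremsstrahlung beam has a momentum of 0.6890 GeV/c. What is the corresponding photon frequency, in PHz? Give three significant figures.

(h = 6.62607015e-34 J·s, c = 2.99792458e8 m/s, 1 eV = 1.602176634e-19 J.)
Convert to SI: p = 0.6890 GeV/c = 3.6822e-19 kg·m/s.
Apply f = pc/h: f = 1.666e23 Hz.
Converting to PHz: f = 1.666e8 PHz ≈ 1.67e8 PHz.

1.67e8 PHz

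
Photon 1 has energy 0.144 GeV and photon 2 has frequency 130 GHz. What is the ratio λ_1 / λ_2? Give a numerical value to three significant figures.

λ_1 = 8.610 × 10^-15 m (from energy = 0.144 GeV, via λ = hc/E).
λ_2 = 0.002306 m (from frequency = 130 GHz, via λ = c/f).
Ratio = 8.610 × 10^-15 / 0.002306 = 3.73 × 10^-12.

3.73 × 10^-12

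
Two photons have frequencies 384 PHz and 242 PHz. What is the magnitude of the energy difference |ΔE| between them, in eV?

587 eV

Using E = hf: E₁ = 2.544·10^-16 J, E₂ = 1.604·10^-16 J.
|ΔE| = |2.544·10^-16 − 1.604·10^-16| = 9.41·10^-17 J = 587 eV.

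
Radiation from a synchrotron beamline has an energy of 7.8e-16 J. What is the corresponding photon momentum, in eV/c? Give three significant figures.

Take c = 2.99792458e8 m/s, 1 eV = 1.602176634e-19 J.
For a photon p = E/c, so p = 2.602e-24 kg·m/s.
Converting to eV/c: p = 4868 eV/c ≈ 4870 eV/c.

4870 eV/c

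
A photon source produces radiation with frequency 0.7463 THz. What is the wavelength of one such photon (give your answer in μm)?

Use c = 2.99792458 × 10^8 m/s.
In SI units: f = 0.7463 THz = 7.463 × 10^11 Hz.
For a photon λ = c/f, so λ = 4.017 × 10^-4 m.
Converting to μm: λ = 401.7 μm ≈ 402 μm.

402 μm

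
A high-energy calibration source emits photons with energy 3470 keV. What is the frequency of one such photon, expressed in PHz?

8.39 × 10^5 PHz

First convert: E = 3470 keV = 5.5596 × 10^-13 J.
Apply f = E/h: f = 8.390 × 10^20 Hz.
Converting to PHz: f = 839000 PHz ≈ 8.39 × 10^5 PHz.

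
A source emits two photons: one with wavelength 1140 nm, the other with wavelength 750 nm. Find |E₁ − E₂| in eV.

Using E = hc/λ: E₁ = 1.742·10^-19 J, E₂ = 2.649·10^-19 J.
|ΔE| = |1.742·10^-19 − 2.649·10^-19| = 9.06·10^-20 J = 0.566 eV.

0.566 eV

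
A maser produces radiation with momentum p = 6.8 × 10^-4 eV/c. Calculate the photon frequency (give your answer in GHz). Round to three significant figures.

(h = 6.62607015 × 10^-34 J·s, c = 2.99792458 × 10^8 m/s, 1 eV = 1.602176634 × 10^-19 J.)
First convert: p = 6.8 × 10^-4 eV/c = 3.6341 × 10^-31 kg·m/s.
Apply f = pc/h: f = 1.644 × 10^11 Hz.
Converting to GHz: f = 164.4 GHz ≈ 164 GHz.

164 GHz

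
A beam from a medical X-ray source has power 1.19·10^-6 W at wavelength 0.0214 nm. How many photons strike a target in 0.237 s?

Total energy: E_total = P·t = 1.19·10^-6 × 0.237 = 2.820·10^-7 J.
Per-photon energy: E = 9.282·10^-15 J.
N = E_total / E_photon = 3.04·10^7.

3.04·10^7 photons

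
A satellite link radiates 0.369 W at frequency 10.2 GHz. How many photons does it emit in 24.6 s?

1.34·10^24 photons

Total energy: E_total = P·t = 0.369 × 24.6 = 9.077 J.
Per-photon energy: E = 6.759·10^-24 J.
N = E_total / E_photon = 1.34·10^24.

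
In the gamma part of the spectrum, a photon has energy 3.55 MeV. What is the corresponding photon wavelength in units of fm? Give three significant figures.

349 fm

Convert to SI: E = 3.55 MeV = 5.6877 × 10^-13 J.
Apply λ = hc/E: λ = 3.493 × 10^-13 m.
Converting to fm: λ = 349.3 fm ≈ 349 fm.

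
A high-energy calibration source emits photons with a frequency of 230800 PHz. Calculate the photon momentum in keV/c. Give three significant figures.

955 keV/c

Convert to SI: f = 230800 PHz = 2.308 × 10^20 Hz.
For a photon p = hf/c, so p = 5.101 × 10^-22 kg·m/s.
Converting to keV/c: p = 954.5 keV/c ≈ 955 keV/c.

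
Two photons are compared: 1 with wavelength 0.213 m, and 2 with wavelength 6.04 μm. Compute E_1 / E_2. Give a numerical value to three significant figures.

2.84e-5

E_1 = 9.326e-25 J (from wavelength = 0.213 m, via E = hc/λ).
E_2 = 3.289e-20 J (from wavelength = 6.04 μm, via E = hc/λ).
Ratio = 9.326e-25 / 3.289e-20 = 2.84e-5.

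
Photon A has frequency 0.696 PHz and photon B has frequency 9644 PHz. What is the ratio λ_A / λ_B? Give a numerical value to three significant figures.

1.39e4

λ_A = 4.307e-7 m (from frequency = 0.696 PHz, via λ = c/f).
λ_B = 3.109e-11 m (from frequency = 9644 PHz, via λ = c/f).
Ratio = 4.307e-7 / 3.109e-11 = 1.39e4.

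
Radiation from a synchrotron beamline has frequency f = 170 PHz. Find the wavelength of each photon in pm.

Take c = 2.99792458 × 10^8 m/s.
In SI units: f = 170 PHz = 1.70 × 10^17 Hz.
The photon relation is λ = c/f, giving λ = 1.763 × 10^-9 m.
Converting to pm: λ = 1763 pm ≈ 1760 pm.

1760 pm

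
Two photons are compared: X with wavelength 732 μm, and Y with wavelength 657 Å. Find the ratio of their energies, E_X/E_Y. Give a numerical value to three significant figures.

8.98 × 10^-5

E_X = 2.714 × 10^-22 J (from wavelength = 732 μm, via E = hc/λ).
E_Y = 3.024 × 10^-18 J (from wavelength = 657 Å, via E = hc/λ).
Ratio = 2.714 × 10^-22 / 3.024 × 10^-18 = 8.98 × 10^-5.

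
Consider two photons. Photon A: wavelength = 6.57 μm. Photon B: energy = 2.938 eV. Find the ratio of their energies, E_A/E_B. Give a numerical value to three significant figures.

E_A = 3.024·10^-20 J (from wavelength = 6.57 μm, via E = hc/λ).
E_B = 4.707·10^-19 J (from energy = 2.938 eV, via E given directly).
Ratio = 3.024·10^-20 / 4.707·10^-19 = 0.0642.

0.0642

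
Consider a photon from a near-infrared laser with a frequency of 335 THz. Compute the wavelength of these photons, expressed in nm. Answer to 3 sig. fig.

895 nm

First convert: f = 335 THz = 3.35·10^14 Hz.
The photon relation is λ = c/f, giving λ = 8.949·10^-7 m.
Converting to nm: λ = 894.9 nm ≈ 895 nm.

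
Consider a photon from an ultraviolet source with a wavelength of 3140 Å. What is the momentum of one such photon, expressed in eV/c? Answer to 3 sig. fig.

3.95 eV/c

In SI units: λ = 3140 Å = 3.14 × 10^-7 m.
For a photon p = h/λ, so p = 2.110 × 10^-27 kg·m/s.
Converting to eV/c: p = 3.949 eV/c ≈ 3.95 eV/c.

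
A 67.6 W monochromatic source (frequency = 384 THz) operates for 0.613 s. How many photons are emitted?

1.63 × 10^20 photons

Total energy: E_total = P·t = 67.6 × 0.613 = 41.44 J.
Per-photon energy: E = 2.544 × 10^-19 J.
N = E_total / E_photon = 1.63 × 10^20.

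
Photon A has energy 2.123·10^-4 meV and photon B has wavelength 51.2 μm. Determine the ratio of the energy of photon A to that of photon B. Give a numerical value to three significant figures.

E_A = 3.401·10^-26 J (from energy = 2.123·10^-4 meV, via E given directly).
E_B = 3.880·10^-21 J (from wavelength = 51.2 μm, via E = hc/λ).
Ratio = 3.401·10^-26 / 3.880·10^-21 = 8.77·10^-6.

8.77·10^-6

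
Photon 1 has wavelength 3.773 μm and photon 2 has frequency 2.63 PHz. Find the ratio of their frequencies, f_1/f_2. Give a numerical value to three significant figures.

0.0302

f_1 = 7.946e13 Hz (from wavelength = 3.773 μm, via f = c/λ).
f_2 = 2.630e15 Hz (from frequency = 2.63 PHz, via f given directly).
Ratio = 7.946e13 / 2.630e15 = 0.0302.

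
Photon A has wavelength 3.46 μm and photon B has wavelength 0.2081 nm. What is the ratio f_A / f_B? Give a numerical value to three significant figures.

6.01 × 10^-5

f_A = 8.665 × 10^13 Hz (from wavelength = 3.46 μm, via f = c/λ).
f_B = 1.441 × 10^18 Hz (from wavelength = 0.2081 nm, via f = c/λ).
Ratio = 8.665 × 10^13 / 1.441 × 10^18 = 6.01 × 10^-5.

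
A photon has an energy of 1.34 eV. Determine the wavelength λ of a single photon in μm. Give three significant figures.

First convert: E = 1.34 eV = 2.1469e-19 J.
Apply λ = hc/E: λ = 9.253e-7 m.
Converting to μm: λ = 0.9253 μm ≈ 0.925 μm.

0.925 μm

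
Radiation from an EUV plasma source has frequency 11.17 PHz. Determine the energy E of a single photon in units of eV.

46.2 eV

Use h = 6.62607015 × 10^-34 J·s, 1 eV = 1.602176634 × 10^-19 J.
Convert to SI: f = 11.17 PHz = 1.117 × 10^16 Hz.
The photon relation is E = hf, giving E = 7.401 × 10^-18 J.
Converting to eV: E = 46.20 eV ≈ 46.2 eV.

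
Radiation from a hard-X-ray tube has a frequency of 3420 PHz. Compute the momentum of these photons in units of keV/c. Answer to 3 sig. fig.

Use h = 6.62607015 × 10^-34 J·s, c = 2.99792458 × 10^8 m/s, 1 eV = 1.602176634 × 10^-19 J.
First convert: f = 3420 PHz = 3.42 × 10^18 Hz.
The photon relation is p = hf/c, giving p = 7.559 × 10^-24 kg·m/s.
Converting to keV/c: p = 14.14 keV/c ≈ 14.1 keV/c.

14.1 keV/c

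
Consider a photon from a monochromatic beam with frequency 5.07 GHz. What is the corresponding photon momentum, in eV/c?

2.10·10^-5 eV/c

Use h = 6.62607015·10^-34 J·s, c = 2.99792458·10^8 m/s, 1 eV = 1.602176634·10^-19 J.
Convert to SI: f = 5.07 GHz = 5.07·10^9 Hz.
Since p = hf/c for a photon, p = 1.121·10^-32 kg·m/s.
Converting to eV/c: p = 2.097·10^-5 eV/c ≈ 2.10·10^-5 eV/c.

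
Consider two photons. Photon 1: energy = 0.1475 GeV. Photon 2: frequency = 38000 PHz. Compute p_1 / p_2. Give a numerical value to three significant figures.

939

p_1 = 7.883e-20 kg·m/s (from energy = 0.1475 GeV, via p = E/c).
p_2 = 8.399e-23 kg·m/s (from frequency = 38000 PHz, via p = hf/c).
Ratio = 7.883e-20 / 8.399e-23 = 939.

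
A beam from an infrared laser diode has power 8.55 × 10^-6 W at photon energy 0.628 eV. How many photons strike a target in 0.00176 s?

1.50 × 10^11 photons

Total energy: E_total = P·t = 8.55 × 10^-6 × 0.00176 = 1.505 × 10^-8 J.
Per-photon energy: E = 1.006 × 10^-19 J.
N = E_total / E_photon = 1.50 × 10^11.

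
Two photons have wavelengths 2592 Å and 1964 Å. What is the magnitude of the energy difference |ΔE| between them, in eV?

Using E = hc/λ: E₁ = 7.6638·10^-19 J, E₂ = 1.0114·10^-18 J.
|ΔE| = |7.6638·10^-19 − 1.0114·10^-18| = 2.45·10^-19 J = 1.53 eV.

1.53 eV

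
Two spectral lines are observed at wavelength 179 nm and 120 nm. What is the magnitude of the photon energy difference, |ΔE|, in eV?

Using E = hc/λ: E₁ = 1.110 × 10^-18 J, E₂ = 1.655 × 10^-18 J.
|ΔE| = |1.110 × 10^-18 − 1.655 × 10^-18| = 5.46 × 10^-19 J = 3.41 eV.

3.41 eV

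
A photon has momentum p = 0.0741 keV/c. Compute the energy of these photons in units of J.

Convert to SI: p = 0.0741 keV/c = 3.9601·10^-26 kg·m/s.
The photon relation is E = pc, giving E = 1.187·10^-17 J.
So E ≈ 1.19·10^-17 J.

1.19·10^-17 J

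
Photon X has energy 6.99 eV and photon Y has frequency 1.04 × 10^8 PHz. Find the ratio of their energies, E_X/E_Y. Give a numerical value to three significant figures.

E_X = 1.120 × 10^-18 J (from energy = 6.99 eV, via E given directly).
E_Y = 6.891 × 10^-11 J (from frequency = 1.04 × 10^8 PHz, via E = hf).
Ratio = 1.120 × 10^-18 / 6.891 × 10^-11 = 1.63 × 10^-8.

1.63 × 10^-8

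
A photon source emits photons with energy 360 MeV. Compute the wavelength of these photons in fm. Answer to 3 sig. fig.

(h = 6.62607015·10^-34 J·s, c = 2.99792458·10^8 m/s, 1 eV = 1.602176634·10^-19 J.)
First convert: E = 360 MeV = 5.7678·10^-11 J.
Since λ = hc/E for a photon, λ = 3.444·10^-15 m.
Converting to fm: λ = 3.444 fm ≈ 3.44 fm.

3.44 fm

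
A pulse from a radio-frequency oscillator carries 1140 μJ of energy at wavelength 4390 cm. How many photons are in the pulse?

2.52 × 10^23 photons

Per-photon energy: E = 4.525 × 10^-27 J (from wavelength = 4390 cm).
N = E_total / E_photon = 0.00114 J / 4.525 × 10^-27 J = 2.52 × 10^23.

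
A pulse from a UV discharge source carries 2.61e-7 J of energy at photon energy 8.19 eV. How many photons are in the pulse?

1.99e11 photons

Per-photon energy: E = 1.312e-18 J (from energy = 8.19 eV).
N = E_total / E_photon = 2.61e-7 J / 1.312e-18 J = 1.99e11.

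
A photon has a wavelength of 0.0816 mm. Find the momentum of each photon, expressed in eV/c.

0.0152 eV/c

First convert: λ = 0.0816 mm = 8.16e-5 m.
For a photon p = h/λ, so p = 8.120e-30 kg·m/s.
Converting to eV/c: p = 0.01519 eV/c ≈ 0.0152 eV/c.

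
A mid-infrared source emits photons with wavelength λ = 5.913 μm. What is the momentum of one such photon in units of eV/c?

0.210 eV/c

(h = 6.62607015 × 10^-34 J·s, c = 2.99792458 × 10^8 m/s, 1 eV = 1.602176634 × 10^-19 J.)
In SI units: λ = 5.913 μm = 5.913 × 10^-6 m.
The photon relation is p = h/λ, giving p = 1.121 × 10^-28 kg·m/s.
Converting to eV/c: p = 0.2097 eV/c ≈ 0.210 eV/c.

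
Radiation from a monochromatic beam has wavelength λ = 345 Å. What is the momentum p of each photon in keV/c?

0.0359 keV/c

(h = 6.62607015e-34 J·s, c = 2.99792458e8 m/s, 1 eV = 1.602176634e-19 J.)
Convert to SI: λ = 345 Å = 3.45e-8 m.
Apply p = h/λ: p = 1.921e-26 kg·m/s.
Converting to keV/c: p = 0.03594 keV/c ≈ 0.0359 keV/c.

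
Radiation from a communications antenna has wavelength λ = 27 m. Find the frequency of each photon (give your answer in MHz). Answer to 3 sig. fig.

(c = 2.99792458e8 m/s.)
The photon relation is f = c/λ, giving f = 1.110e7 Hz.
Converting to MHz: f = 11.10 MHz ≈ 11.1 MHz.

11.1 MHz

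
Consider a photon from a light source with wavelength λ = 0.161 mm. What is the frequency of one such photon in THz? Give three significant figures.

1.86 THz

Take c = 2.99792458 × 10^8 m/s.
In SI units: λ = 0.161 mm = 1.61 × 10^-4 m.
Since f = c/λ for a photon, f = 1.862 × 10^12 Hz.
Converting to THz: f = 1.862 THz ≈ 1.86 THz.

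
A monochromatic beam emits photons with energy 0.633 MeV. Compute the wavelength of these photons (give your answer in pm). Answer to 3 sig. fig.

Convert to SI: E = 0.633 MeV = 1.0142e-13 J.
For a photon λ = hc/E, so λ = 1.959e-12 m.
Converting to pm: λ = 1.959 pm ≈ 1.96 pm.

1.96 pm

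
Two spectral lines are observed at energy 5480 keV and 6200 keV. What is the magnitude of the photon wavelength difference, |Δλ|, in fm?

26.3 fm

Using λ = hc/E: λ₁ = 2.262 × 10^-13 m, λ₂ = 2.000 × 10^-13 m.
|Δλ| = |2.262 × 10^-13 − 2.000 × 10^-13| = 2.63 × 10^-14 m = 26.3 fm.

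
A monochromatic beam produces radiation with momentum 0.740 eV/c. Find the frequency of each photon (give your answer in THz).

Convert to SI: p = 0.740 eV/c = 3.9548 × 10^-28 kg·m/s.
Since f = pc/h for a photon, f = 1.789 × 10^14 Hz.
Converting to THz: f = 178.9 THz ≈ 179 THz.

179 THz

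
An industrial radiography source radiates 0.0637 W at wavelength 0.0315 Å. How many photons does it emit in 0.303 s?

Total energy: E_total = P·t = 0.0637 × 0.303 = 0.01930 J.
Per-photon energy: E = 6.306e-14 J.
N = E_total / E_photon = 3.06e11.

3.06e11 photons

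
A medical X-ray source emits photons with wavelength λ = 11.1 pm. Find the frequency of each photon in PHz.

2.70e4 PHz

Convert to SI: λ = 11.1 pm = 1.11e-11 m.
Apply f = c/λ: f = 2.701e19 Hz.
Converting to PHz: f = 27010 PHz ≈ 2.70e4 PHz.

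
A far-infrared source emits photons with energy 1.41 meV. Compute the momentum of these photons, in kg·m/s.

7.54e-31 kg·m/s

Use c = 2.99792458e8 m/s, 1 eV = 1.602176634e-19 J.
In SI units: E = 1.41 meV = 2.2591e-22 J.
For a photon p = E/c, so p = 7.535e-31 kg·m/s.
So p ≈ 7.54e-31 kg·m/s.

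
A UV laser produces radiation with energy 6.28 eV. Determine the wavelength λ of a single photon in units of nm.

197 nm

First convert: E = 6.28 eV = 1.0062·10^-18 J.
The photon relation is λ = hc/E, giving λ = 1.974·10^-7 m.
Converting to nm: λ = 197.4 nm ≈ 197 nm.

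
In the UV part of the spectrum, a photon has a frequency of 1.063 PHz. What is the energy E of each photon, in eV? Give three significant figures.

4.40 eV

Convert to SI: f = 1.063 PHz = 1.063 × 10^15 Hz.
Apply E = hf: E = 7.044 × 10^-19 J.
Converting to eV: E = 4.396 eV ≈ 4.40 eV.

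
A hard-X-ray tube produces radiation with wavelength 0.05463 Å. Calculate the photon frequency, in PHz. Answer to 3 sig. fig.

5.49 × 10^4 PHz

(c = 2.99792458 × 10^8 m/s.)
First convert: λ = 0.05463 Å = 5.463 × 10^-12 m.
For a photon f = c/λ, so f = 5.488 × 10^19 Hz.
Converting to PHz: f = 54880 PHz ≈ 5.49 × 10^4 PHz.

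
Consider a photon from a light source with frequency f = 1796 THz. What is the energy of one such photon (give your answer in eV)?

7.43 eV

Take h = 6.62607015 × 10^-34 J·s, 1 eV = 1.602176634 × 10^-19 J.
Convert to SI: f = 1796 THz = 1.796 × 10^15 Hz.
For a photon E = hf, so E = 1.190 × 10^-18 J.
Converting to eV: E = 7.428 eV ≈ 7.43 eV.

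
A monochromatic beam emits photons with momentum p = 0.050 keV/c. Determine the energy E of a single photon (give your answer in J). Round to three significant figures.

In SI units: p = 0.050 keV/c = 2.6721e-26 kg·m/s.
Since E = pc for a photon, E = 8.011e-18 J.
So E ≈ 8.01e-18 J.

8.01e-18 J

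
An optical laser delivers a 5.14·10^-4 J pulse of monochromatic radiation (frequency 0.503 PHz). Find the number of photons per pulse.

Per-photon energy: E = 3.333·10^-19 J (from frequency = 0.503 PHz).
N = E_total / E_photon = 5.14·10^-4 J / 3.333·10^-19 J = 1.54·10^15.

1.54·10^15 photons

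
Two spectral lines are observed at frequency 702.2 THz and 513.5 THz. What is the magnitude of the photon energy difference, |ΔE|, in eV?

Using E = hf: E₁ = 4.6528e-19 J, E₂ = 3.4025e-19 J.
|ΔE| = |4.6528e-19 − 3.4025e-19| = 1.25e-19 J = 0.780 eV.

0.780 eV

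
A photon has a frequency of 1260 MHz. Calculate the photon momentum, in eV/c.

Convert to SI: f = 1260 MHz = 1.26 × 10^9 Hz.
For a photon p = hf/c, so p = 2.785 × 10^-33 kg·m/s.
Converting to eV/c: p = 5.211 × 10^-6 eV/c ≈ 5.21 × 10^-6 eV/c.

5.21 × 10^-6 eV/c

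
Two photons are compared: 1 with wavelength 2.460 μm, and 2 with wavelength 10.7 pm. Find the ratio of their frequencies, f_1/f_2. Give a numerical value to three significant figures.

f_1 = 1.219·10^14 Hz (from wavelength = 2.460 μm, via f = c/λ).
f_2 = 2.802·10^19 Hz (from wavelength = 10.7 pm, via f = c/λ).
Ratio = 1.219·10^14 / 2.802·10^19 = 4.35·10^-6.

4.35·10^-6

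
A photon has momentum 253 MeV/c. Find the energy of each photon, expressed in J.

Convert to SI: p = 253 MeV/c = 1.3521 × 10^-19 kg·m/s.
Apply E = pc: E = 4.054 × 10^-11 J.
So E ≈ 4.05 × 10^-11 J.

4.05 × 10^-11 J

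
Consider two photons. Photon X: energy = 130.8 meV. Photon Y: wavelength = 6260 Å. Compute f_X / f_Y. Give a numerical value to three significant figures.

f_X = 3.163e13 Hz (from energy = 130.8 meV, via f = E/h).
f_Y = 4.789e14 Hz (from wavelength = 6260 Å, via f = c/λ).
Ratio = 3.163e13 / 4.789e14 = 0.0660.

0.0660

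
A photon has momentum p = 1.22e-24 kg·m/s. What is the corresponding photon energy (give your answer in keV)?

The photon relation is E = pc, giving E = 3.657e-16 J.
Converting to keV: E = 2.283 keV ≈ 2.28 keV.

2.28 keV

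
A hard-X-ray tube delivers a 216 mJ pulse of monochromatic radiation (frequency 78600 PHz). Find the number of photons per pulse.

Per-photon energy: E = 5.208e-14 J (from frequency = 78600 PHz).
N = E_total / E_photon = 0.216 J / 5.208e-14 J = 4.15e12.

4.15e12 photons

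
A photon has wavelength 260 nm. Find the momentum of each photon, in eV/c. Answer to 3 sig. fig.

4.77 eV/c

(h = 6.62607015 × 10^-34 J·s, c = 2.99792458 × 10^8 m/s, 1 eV = 1.602176634 × 10^-19 J.)
First convert: λ = 260 nm = 2.6 × 10^-7 m.
Apply p = h/λ: p = 2.548 × 10^-27 kg·m/s.
Converting to eV/c: p = 4.769 eV/c ≈ 4.77 eV/c.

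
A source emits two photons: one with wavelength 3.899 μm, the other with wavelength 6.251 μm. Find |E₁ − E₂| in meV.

Using E = hc/λ: E₁ = 5.0948e-20 J, E₂ = 3.1778e-20 J.
|ΔE| = |5.0948e-20 − 3.1778e-20| = 1.92e-20 J = 120 meV.

120 meV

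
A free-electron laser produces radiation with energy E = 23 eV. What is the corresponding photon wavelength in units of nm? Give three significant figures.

Convert to SI: E = 23 eV = 3.6850e-18 J.
For a photon λ = hc/E, so λ = 5.391e-8 m.
Converting to nm: λ = 53.91 nm ≈ 53.9 nm.

53.9 nm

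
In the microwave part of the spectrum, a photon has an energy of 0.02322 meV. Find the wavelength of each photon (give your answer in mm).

53.4 mm

Take h = 6.62607015e-34 J·s, c = 2.99792458e8 m/s, 1 eV = 1.602176634e-19 J.
Convert to SI: E = 0.02322 meV = 3.7203e-24 J.
Since λ = hc/E for a photon, λ = 0.05340 m.
Converting to mm: λ = 53.40 mm ≈ 53.4 mm.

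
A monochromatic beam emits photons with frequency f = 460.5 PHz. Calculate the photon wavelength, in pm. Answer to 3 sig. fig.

Convert to SI: f = 460.5 PHz = 4.605·10^17 Hz.
The photon relation is λ = c/f, giving λ = 6.510·10^-10 m.
Converting to pm: λ = 651.0 pm ≈ 651 pm.

651 pm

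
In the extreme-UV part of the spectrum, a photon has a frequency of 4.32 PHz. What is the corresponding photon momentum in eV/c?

(h = 6.62607015e-34 J·s, c = 2.99792458e8 m/s, 1 eV = 1.602176634e-19 J.)
First convert: f = 4.32 PHz = 4.32e15 Hz.
Apply p = hf/c: p = 9.548e-27 kg·m/s.
Converting to eV/c: p = 17.87 eV/c ≈ 17.9 eV/c.

17.9 eV/c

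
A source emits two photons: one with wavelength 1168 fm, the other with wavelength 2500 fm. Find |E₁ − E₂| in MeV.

0.566 MeV

Using E = hc/λ: E₁ = 1.7007 × 10^-13 J, E₂ = 7.9458 × 10^-14 J.
|ΔE| = |1.7007 × 10^-13 − 7.9458 × 10^-14| = 9.06 × 10^-14 J = 0.566 MeV.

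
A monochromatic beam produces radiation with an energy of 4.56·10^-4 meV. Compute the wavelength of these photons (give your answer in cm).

Take h = 6.62607015·10^-34 J·s, c = 2.99792458·10^8 m/s, 1 eV = 1.602176634·10^-19 J.
Convert to SI: E = 4.56·10^-4 meV = 7.3059·10^-26 J.
Since λ = hc/E for a photon, λ = 2.719 m.
Converting to cm: λ = 271.9 cm ≈ 272 cm.

272 cm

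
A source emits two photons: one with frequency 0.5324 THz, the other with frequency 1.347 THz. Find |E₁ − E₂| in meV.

3.37 meV

Using E = hf: E₁ = 3.5277 × 10^-22 J, E₂ = 8.9253 × 10^-22 J.
|ΔE| = |3.5277 × 10^-22 − 8.9253 × 10^-22| = 5.40 × 10^-22 J = 3.37 meV.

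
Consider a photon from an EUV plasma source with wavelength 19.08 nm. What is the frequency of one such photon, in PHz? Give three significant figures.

(c = 2.99792458 × 10^8 m/s.)
First convert: λ = 19.08 nm = 1.908 × 10^-8 m.
Apply f = c/λ: f = 1.571 × 10^16 Hz.
Converting to PHz: f = 15.71 PHz ≈ 15.7 PHz.

15.7 PHz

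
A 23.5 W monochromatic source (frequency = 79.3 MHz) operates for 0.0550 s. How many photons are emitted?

Total energy: E_total = P·t = 23.5 × 0.0550 = 1.292 J.
Per-photon energy: E = 5.254e-26 J.
N = E_total / E_photon = 2.46e25.

2.46e25 photons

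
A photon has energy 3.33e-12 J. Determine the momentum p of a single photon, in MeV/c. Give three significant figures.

Take c = 2.99792458e8 m/s, 1 eV = 1.602176634e-19 J.
For a photon p = E/c, so p = 1.111e-20 kg·m/s.
Converting to MeV/c: p = 20.78 MeV/c ≈ 20.8 MeV/c.

20.8 MeV/c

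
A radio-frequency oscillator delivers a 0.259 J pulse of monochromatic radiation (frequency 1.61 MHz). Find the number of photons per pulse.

Per-photon energy: E = 1.067e-27 J (from frequency = 1.61 MHz).
N = E_total / E_photon = 0.259 J / 1.067e-27 J = 2.43e26.

2.43e26 photons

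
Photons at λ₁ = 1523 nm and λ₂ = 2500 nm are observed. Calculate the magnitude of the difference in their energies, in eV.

0.318 eV

Using E = hc/λ: E₁ = 1.3043 × 10^-19 J, E₂ = 7.9458 × 10^-20 J.
|ΔE| = |1.3043 × 10^-19 − 7.9458 × 10^-20| = 5.10 × 10^-20 J = 0.318 eV.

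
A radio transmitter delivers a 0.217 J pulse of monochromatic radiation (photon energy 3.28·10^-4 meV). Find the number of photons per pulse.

4.13·10^24 photons

Per-photon energy: E = 5.255·10^-26 J (from energy = 3.28·10^-4 meV).
N = E_total / E_photon = 0.217 J / 5.255·10^-26 J = 4.13·10^24.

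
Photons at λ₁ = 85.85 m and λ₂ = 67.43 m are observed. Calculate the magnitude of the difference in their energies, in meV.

Using E = hc/λ: E₁ = 2.3139 × 10^-27 J, E₂ = 2.9459 × 10^-27 J.
|ΔE| = |2.3139 × 10^-27 − 2.9459 × 10^-27| = 6.32 × 10^-28 J = 3.95 × 10^-6 meV.

3.95 × 10^-6 meV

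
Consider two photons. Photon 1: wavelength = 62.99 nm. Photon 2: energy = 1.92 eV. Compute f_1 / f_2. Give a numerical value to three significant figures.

f_1 = 4.759·10^15 Hz (from wavelength = 62.99 nm, via f = c/λ).
f_2 = 4.643·10^14 Hz (from energy = 1.92 eV, via f = E/h).
Ratio = 4.759·10^15 / 4.643·10^14 = 10.3.

10.3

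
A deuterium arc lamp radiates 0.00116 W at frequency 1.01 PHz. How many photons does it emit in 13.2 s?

Total energy: E_total = P·t = 0.00116 × 13.2 = 0.01531 J.
Per-photon energy: E = 6.692 × 10^-19 J.
N = E_total / E_photon = 2.29 × 10^16.

2.29 × 10^16 photons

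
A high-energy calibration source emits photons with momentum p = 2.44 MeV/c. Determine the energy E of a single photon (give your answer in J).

Use c = 2.99792458·10^8 m/s, 1 eV = 1.602176634·10^-19 J.
In SI units: p = 2.44 MeV/c = 1.3040·10^-21 kg·m/s.
Since E = pc for a photon, E = 3.909·10^-13 J.
So E ≈ 3.91·10^-13 J.

3.91·10^-13 J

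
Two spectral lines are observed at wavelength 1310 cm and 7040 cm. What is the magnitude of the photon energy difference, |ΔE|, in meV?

7.70e-5 meV

Using E = hc/λ: E₁ = 1.516e-26 J, E₂ = 2.822e-27 J.
|ΔE| = |1.516e-26 − 2.822e-27| = 1.23e-26 J = 7.70e-5 meV.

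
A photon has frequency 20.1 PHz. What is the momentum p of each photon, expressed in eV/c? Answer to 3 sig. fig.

83.1 eV/c

First convert: f = 20.1 PHz = 2.01 × 10^16 Hz.
The photon relation is p = hf/c, giving p = 4.443 × 10^-26 kg·m/s.
Converting to eV/c: p = 83.13 eV/c ≈ 83.1 eV/c.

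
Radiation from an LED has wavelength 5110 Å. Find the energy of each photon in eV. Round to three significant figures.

Use h = 6.62607015·10^-34 J·s, c = 2.99792458·10^8 m/s, 1 eV = 1.602176634·10^-19 J.
Convert to SI: λ = 5110 Å = 5.11·10^-7 m.
For a photon E = hc/λ, so E = 3.887·10^-19 J.
Converting to eV: E = 2.426 eV ≈ 2.43 eV.

2.43 eV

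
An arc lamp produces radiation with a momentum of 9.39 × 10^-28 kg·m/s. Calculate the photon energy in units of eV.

Use c = 2.99792458 × 10^8 m/s, 1 eV = 1.602176634 × 10^-19 J.
The photon relation is E = pc, giving E = 2.815 × 10^-19 J.
Converting to eV: E = 1.757 eV ≈ 1.76 eV.

1.76 eV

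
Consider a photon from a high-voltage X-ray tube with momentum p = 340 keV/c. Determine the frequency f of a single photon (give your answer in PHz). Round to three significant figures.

Use h = 6.62607015e-34 J·s, c = 2.99792458e8 m/s, 1 eV = 1.602176634e-19 J.
In SI units: p = 340 keV/c = 1.8171e-22 kg·m/s.
Since f = pc/h for a photon, f = 8.221e19 Hz.
Converting to PHz: f = 82210 PHz ≈ 8.22e4 PHz.

8.22e4 PHz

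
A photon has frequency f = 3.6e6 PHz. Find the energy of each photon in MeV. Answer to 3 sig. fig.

In SI units: f = 3.6e6 PHz = 3.6e21 Hz.
For a photon E = hf, so E = 2.385e-12 J.
Converting to MeV: E = 14.89 MeV ≈ 14.9 MeV.

14.9 MeV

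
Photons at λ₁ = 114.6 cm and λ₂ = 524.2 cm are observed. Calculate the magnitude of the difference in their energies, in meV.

8.45 × 10^-4 meV

Using E = hc/λ: E₁ = 1.7334 × 10^-25 J, E₂ = 3.7895 × 10^-26 J.
|ΔE| = |1.7334 × 10^-25 − 3.7895 × 10^-26| = 1.35 × 10^-25 J = 8.45 × 10^-4 meV.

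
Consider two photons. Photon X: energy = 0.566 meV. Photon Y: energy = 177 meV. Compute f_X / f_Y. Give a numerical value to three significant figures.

3.20e-3

f_X = 1.369e11 Hz (from energy = 0.566 meV, via f = E/h).
f_Y = 4.280e13 Hz (from energy = 177 meV, via f = E/h).
Ratio = 1.369e11 / 4.280e13 = 3.20e-3.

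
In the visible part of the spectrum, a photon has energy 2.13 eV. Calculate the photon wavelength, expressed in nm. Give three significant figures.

(h = 6.62607015e-34 J·s, c = 2.99792458e8 m/s, 1 eV = 1.602176634e-19 J.)
Convert to SI: E = 2.13 eV = 3.4126e-19 J.
The photon relation is λ = hc/E, giving λ = 5.821e-7 m.
Converting to nm: λ = 582.1 nm ≈ 582 nm.

582 nm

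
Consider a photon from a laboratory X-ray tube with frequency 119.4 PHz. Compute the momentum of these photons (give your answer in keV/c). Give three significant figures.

Use h = 6.62607015 × 10^-34 J·s, c = 2.99792458 × 10^8 m/s, 1 eV = 1.602176634 × 10^-19 J.
In SI units: f = 119.4 PHz = 1.194 × 10^17 Hz.
Since p = hf/c for a photon, p = 2.639 × 10^-25 kg·m/s.
Converting to keV/c: p = 0.4938 keV/c ≈ 0.494 keV/c.

0.494 keV/c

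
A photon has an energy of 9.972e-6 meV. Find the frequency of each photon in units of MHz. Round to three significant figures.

In SI units: E = 9.972e-6 meV = 1.5977e-27 J.
Apply f = E/h: f = 2.411e6 Hz.
Converting to MHz: f = 2.411 MHz ≈ 2.41 MHz.

2.41 MHz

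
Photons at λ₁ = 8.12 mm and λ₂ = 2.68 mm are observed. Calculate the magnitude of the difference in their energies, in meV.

0.310 meV

Using E = hc/λ: E₁ = 2.446e-23 J, E₂ = 7.412e-23 J.
|ΔE| = |2.446e-23 − 7.412e-23| = 4.97e-23 J = 0.310 meV.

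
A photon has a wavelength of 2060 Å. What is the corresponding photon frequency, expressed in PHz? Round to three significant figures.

Convert to SI: λ = 2060 Å = 2.060e-7 m.
Since f = c/λ for a photon, f = 1.455e15 Hz.
Converting to PHz: f = 1.455 PHz ≈ 1.46 PHz.

1.46 PHz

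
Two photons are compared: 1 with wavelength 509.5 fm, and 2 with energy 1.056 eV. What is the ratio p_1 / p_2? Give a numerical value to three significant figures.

p_1 = 1.301·10^-21 kg·m/s (from wavelength = 509.5 fm, via p = h/λ).
p_2 = 5.644·10^-28 kg·m/s (from energy = 1.056 eV, via p = E/c).
Ratio = 1.301·10^-21 / 5.644·10^-28 = 2.30·10^6.

2.30·10^6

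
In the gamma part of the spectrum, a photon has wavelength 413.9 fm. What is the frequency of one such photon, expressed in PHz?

7.24e5 PHz

Take c = 2.99792458e8 m/s.
First convert: λ = 413.9 fm = 4.139e-13 m.
For a photon f = c/λ, so f = 7.243e20 Hz.
Converting to PHz: f = 724300 PHz ≈ 7.24e5 PHz.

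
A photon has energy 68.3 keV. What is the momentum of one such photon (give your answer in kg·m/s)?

Use c = 2.99792458 × 10^8 m/s, 1 eV = 1.602176634 × 10^-19 J.
First convert: E = 68.3 keV = 1.0943 × 10^-14 J.
For a photon p = E/c, so p = 3.650 × 10^-23 kg·m/s.
So p ≈ 3.65 × 10^-23 kg·m/s.

3.65 × 10^-23 kg·m/s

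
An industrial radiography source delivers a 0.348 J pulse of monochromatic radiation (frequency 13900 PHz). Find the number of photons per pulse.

3.78 × 10^13 photons

Per-photon energy: E = 9.210 × 10^-15 J (from frequency = 13900 PHz).
N = E_total / E_photon = 0.348 J / 9.210 × 10^-15 J = 3.78 × 10^13.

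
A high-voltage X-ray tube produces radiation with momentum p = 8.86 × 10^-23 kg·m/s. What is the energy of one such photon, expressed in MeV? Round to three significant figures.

0.166 MeV

Use c = 2.99792458 × 10^8 m/s, 1 eV = 1.602176634 × 10^-19 J.
Since E = pc for a photon, E = 2.656 × 10^-14 J.
Converting to MeV: E = 0.1658 MeV ≈ 0.166 MeV.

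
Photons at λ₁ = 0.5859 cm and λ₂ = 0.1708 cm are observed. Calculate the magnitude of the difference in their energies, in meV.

Using E = hc/λ: E₁ = 3.3904 × 10^-23 J, E₂ = 1.1630 × 10^-22 J.
|ΔE| = |3.3904 × 10^-23 − 1.1630 × 10^-22| = 8.24 × 10^-23 J = 0.514 meV.

0.514 meV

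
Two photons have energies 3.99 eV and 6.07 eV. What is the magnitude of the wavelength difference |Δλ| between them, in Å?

Using λ = hc/E: λ₁ = 3.107 × 10^-7 m, λ₂ = 2.043 × 10^-7 m.
|Δλ| = |3.107 × 10^-7 − 2.043 × 10^-7| = 1.06 × 10^-7 m = 1060 Å.

1060 Å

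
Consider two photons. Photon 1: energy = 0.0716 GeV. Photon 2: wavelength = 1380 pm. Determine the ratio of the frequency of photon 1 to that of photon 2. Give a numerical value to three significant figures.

f_1 = 1.731e22 Hz (from energy = 0.0716 GeV, via f = E/h).
f_2 = 2.172e17 Hz (from wavelength = 1380 pm, via f = c/λ).
Ratio = 1.731e22 / 2.172e17 = 7.97e4.

7.97e4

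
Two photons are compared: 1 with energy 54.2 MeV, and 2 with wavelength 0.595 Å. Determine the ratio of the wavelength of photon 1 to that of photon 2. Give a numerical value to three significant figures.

3.84 × 10^-4

λ_1 = 2.288 × 10^-14 m (from energy = 54.2 MeV, via λ = hc/E).
λ_2 = 5.950 × 10^-11 m (from wavelength = 0.595 Å, via λ given directly).
Ratio = 2.288 × 10^-14 / 5.950 × 10^-11 = 3.84 × 10^-4.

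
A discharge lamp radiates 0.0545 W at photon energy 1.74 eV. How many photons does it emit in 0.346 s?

Total energy: E_total = P·t = 0.0545 × 0.346 = 0.01886 J.
Per-photon energy: E = 2.788 × 10^-19 J.
N = E_total / E_photon = 6.76 × 10^16.

6.76 × 10^16 photons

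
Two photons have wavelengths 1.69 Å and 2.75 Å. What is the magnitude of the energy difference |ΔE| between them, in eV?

2830 eV

Using E = hc/λ: E₁ = 1.175 × 10^-15 J, E₂ = 7.223 × 10^-16 J.
|ΔE| = |1.175 × 10^-15 − 7.223 × 10^-16| = 4.53 × 10^-16 J = 2830 eV.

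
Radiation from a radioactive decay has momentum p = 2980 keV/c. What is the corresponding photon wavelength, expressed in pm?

Use h = 6.62607015 × 10^-34 J·s, c = 2.99792458 × 10^8 m/s, 1 eV = 1.602176634 × 10^-19 J.
First convert: p = 2980 keV/c = 1.5926 × 10^-21 kg·m/s.
For a photon λ = h/p, so λ = 4.161 × 10^-13 m.
Converting to pm: λ = 0.4161 pm ≈ 0.416 pm.

0.416 pm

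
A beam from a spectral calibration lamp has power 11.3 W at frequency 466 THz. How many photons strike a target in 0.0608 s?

Total energy: E_total = P·t = 11.3 × 0.0608 = 0.6870 J.
Per-photon energy: E = 3.088 × 10^-19 J.
N = E_total / E_photon = 2.23 × 10^18.

2.23 × 10^18 photons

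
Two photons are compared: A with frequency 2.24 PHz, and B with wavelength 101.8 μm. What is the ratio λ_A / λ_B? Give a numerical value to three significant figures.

1.31 × 10^-3

λ_A = 1.338 × 10^-7 m (from frequency = 2.24 PHz, via λ = c/f).
λ_B = 1.018 × 10^-4 m (from wavelength = 101.8 μm, via λ given directly).
Ratio = 1.338 × 10^-7 / 1.018 × 10^-4 = 1.31 × 10^-3.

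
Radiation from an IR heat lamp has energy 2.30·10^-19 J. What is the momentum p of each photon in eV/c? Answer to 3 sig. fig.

1.44 eV/c

Take c = 2.99792458·10^8 m/s, 1 eV = 1.602176634·10^-19 J.
For a photon p = E/c, so p = 7.672·10^-28 kg·m/s.
Converting to eV/c: p = 1.436 eV/c ≈ 1.44 eV/c.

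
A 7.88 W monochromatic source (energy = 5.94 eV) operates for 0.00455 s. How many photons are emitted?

3.77·10^16 photons

Total energy: E_total = P·t = 7.88 × 0.00455 = 0.03585 J.
Per-photon energy: E = 9.517·10^-19 J.
N = E_total / E_photon = 3.77·10^16.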